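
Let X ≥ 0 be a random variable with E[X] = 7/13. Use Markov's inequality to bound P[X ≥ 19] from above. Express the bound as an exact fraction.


μ = E[X] = 7/13, a = 19.
Markov: P[X ≥ 19] ≤ μ/a = (7/13)/19 = 7/247.
Numerically: ≈ 0.0283.
(Since a = 19 > μ = 0.5385, the bound 7/247 is < 1 and informative.)

P[X ≥ 19] ≤ 7/247 ≈ 0.0283.


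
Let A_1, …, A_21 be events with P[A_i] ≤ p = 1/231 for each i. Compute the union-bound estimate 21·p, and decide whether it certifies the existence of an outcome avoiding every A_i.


Union bound: P[∪_{i=1}^{21} A_i] ≤ Σ_i P[A_i] ≤ 21·p = 21·(1/231) = 1/11.
Numerically: 1/11 ≈ 0.0909.
Is 1/11 < 1? YES.
Since P[∪ A_i] ≤ 1/11 < 1, the complement has P[∩ A_i^c] ≥ 1 − 1/11 = 10/11 > 0, so some outcome avoids every A_i.

21·p = 1/11 ≈ 0.0909; existence CERTIFIED by the union bound.


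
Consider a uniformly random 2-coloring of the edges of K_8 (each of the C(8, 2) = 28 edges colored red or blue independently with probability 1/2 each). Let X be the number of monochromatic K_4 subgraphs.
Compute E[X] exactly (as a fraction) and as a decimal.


Let X = Σ_S X_S over the C(8, 4) = 70 subsets S of size 4, where X_S = 1 if the K_4 on S is monochromatic.
For a fixed S, the K_4 on S has C(4, 2) = 6 edges. P[all 6 edges red] = (1/2)^6, and likewise for blue, so P[monochromatic] = 2·(1/2)^6 = 2^{1 − 6} = 1/32.
By linearity: E[X] = C(8, 4) · 2^{1 − 6} = 70 · 1/32 = 35/16.
Numerically: E[X] ≈ 2.18750.

E[X] = C(8,4)·2^(1−C(4,2)) = 35/16 ≈ 2.18750.


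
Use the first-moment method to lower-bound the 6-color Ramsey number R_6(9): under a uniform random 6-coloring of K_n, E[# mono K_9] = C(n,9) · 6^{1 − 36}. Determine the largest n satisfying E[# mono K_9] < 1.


We need C(n, 9) · 6^{1 − 36} < 1, i.e. C(n, 9) < 6^{36 − 1} = 1719070799748422591028658176.
Check values of n near the boundary:
  n = 4402: C(4402, 9) = 1696419745356657449393393700; 1696419745356657449393393700 < 1719070799748422591028658176? YES
  n = 4403: C(4403, 9) = 1699894433046281918452233150; 1699894433046281918452233150 < 1719070799748422591028658176? YES
  n = 4404: C(4404, 9) = 1703375445537161676647015880; 1703375445537161676647015880 < 1719070799748422591028658176? YES
  n = 4405: C(4405, 9) = 1706862792900636302463627150; 1706862792900636302463627150 < 1719070799748422591028658176? YES
  n = 4406: C(4406, 9) = 1710356485221788389505285700; 1710356485221788389505285700 < 1719070799748422591028658176? YES
  n = 4407: C(4407, 9) = 1713856532599459170657070050; 1713856532599459170657070050 < 1719070799748422591028658176? YES
  n = 4408: C(4408, 9) = 1717362945146264156457459600; 1717362945146264156457459600 < 1719070799748422591028658176? YES
  n = 4409: C(4409, 9) = 1720875732988608787686577131; 1720875732988608787686577131 < 1719070799748422591028658176? NO
  n = 4410: C(4410, 9) = 1724394906266704102180823710; 1724394906266704102180823710 < 1719070799748422591028658176? NO
The largest n with C(n, 9) < 1719070799748422591028658176 is n = 4408 (where E[X] = 35778394690547169926197075/35813974994758803979763712 ≈ 0.99901). Hence R_6(9) > 4408, i.e. R_6(9) ≥ 4409.

Largest n = 4408; hence R_6(9) > 4408.


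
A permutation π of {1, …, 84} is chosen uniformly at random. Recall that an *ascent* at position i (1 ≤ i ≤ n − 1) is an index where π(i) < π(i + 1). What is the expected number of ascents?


Write X = Σ X_I over i = 1, …, 83, with X_I the indicator of one ascent.
There are 83 indicators.
For each fixed i, the pair (π(i), π(i+1)) is a uniformly random ordered pair of distinct values from {1, …, 84}; by symmetry P[π(i) < π(i+1)] = 1/2.
By linearity: E[X] = 83 · (1/2) = (84 − 1) · (1/2) = 83/2 ≈ 41.5000.

E[X] = 83/2 = 41.5000.


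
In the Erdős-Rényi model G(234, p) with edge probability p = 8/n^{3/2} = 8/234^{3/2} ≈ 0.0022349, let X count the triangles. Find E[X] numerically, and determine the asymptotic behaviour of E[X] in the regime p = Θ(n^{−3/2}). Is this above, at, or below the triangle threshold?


Number of potential triangles: C(234, 3) = 2108184.
Each occurs with probability p³ ≈ (0.0022349)³ ≈ 1.1163454e-08.
By linearity: E[X] = C(234, 3)·p³ ≈ 2108184 · 1.1163454e-08 ≈ 0.02353.
Since α = 3/2 > 1, p = c/n^{3/2} = o(1/n) is below the triangle threshold p ~ 1/n. Asymptotically E[X] ~ (c³/6)·n^{3(1−α)} = (8³/6)·n^{-1.5} → 0, so by Markov's inequality G has no triangles w.h.p.

E[X] ≈ 0.02353; in regime p = Θ(1/n^{3/2}) E[X] tends to 0 (below the triangle threshold p ~ 1/n).


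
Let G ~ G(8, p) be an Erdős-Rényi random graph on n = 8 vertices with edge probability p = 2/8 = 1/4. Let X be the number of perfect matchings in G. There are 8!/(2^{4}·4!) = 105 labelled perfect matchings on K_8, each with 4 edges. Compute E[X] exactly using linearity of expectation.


K_8 has 8!/(2^{4}·4!) = 105 labelled perfect matchings.
For each such perfect matching H, let X_H = 1 if all 4 edges of H are present in G. Then P[X_H = 1] = p^{4} = (1/4)^{4} = 1/256.
By linearity of expectation: E[X] = Σ_H E[X_H] = 105 · p^{4} = 105 · 1/256 = 105/256.
Numerically: E[X] ≈ 0.41.

E[X] = 105 · (1/4)^{4} = 105/256 ≈ 0.41.


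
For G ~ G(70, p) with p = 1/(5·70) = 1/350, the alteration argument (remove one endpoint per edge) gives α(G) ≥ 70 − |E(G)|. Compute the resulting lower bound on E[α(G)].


E[|E(G)|] = C(70, 2)·p = 2415 · (1/350) = 69/10.
E[α(G)] ≥ n − E[|E(G)|] = 70 − 69/10 = 631/10.
Numerically: ≈ 63.10000.
(This is only a lower bound; the true E[α(G)] may be larger.)

E[α(G)] ≥ 631/10 ≈ 63.10000.


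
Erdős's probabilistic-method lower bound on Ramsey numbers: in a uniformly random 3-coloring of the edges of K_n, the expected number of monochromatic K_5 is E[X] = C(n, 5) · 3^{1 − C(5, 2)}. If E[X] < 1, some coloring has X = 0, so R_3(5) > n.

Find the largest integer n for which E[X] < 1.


We need C(n, 5) · 3^{1 − 10} < 1, i.e. C(n, 5) < 3^{10 − 1} = 19683.
Check values of n near the boundary:
  n = 18: C(18, 5) = 8568; 8568 < 19683? YES
  n = 19: C(19, 5) = 11628; 11628 < 19683? YES
  n = 20: C(20, 5) = 15504; 15504 < 19683? YES
  n = 21: C(21, 5) = 20349; 20349 < 19683? NO
  n = 22: C(22, 5) = 26334; 26334 < 19683? NO
The largest n with C(n, 5) < 19683 is n = 20 (where E[X] = 5168/6561 ≈ 0.78768). Hence R_3(5) > 20, i.e. R_3(5) ≥ 21.

Largest n = 20; hence R_3(5) > 20.


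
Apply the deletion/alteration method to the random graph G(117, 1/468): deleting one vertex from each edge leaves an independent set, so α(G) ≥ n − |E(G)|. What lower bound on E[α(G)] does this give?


E[|E(G)|] = C(117, 2)·p = 6786 · (1/468) = 29/2.
E[α(G)] ≥ n − E[|E(G)|] = 117 − 29/2 = 205/2.
Numerically: ≈ 102.50000.
(This is only a lower bound; the true E[α(G)] may be larger.)

E[α(G)] ≥ 205/2 ≈ 102.50000.


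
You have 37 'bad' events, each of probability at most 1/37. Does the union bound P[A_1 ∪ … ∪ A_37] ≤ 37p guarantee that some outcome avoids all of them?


Union bound: P[∪_{i=1}^{37} A_i] ≤ Σ_i P[A_i] ≤ 37·p = 37·(1/37) = 1.
Numerically: 1 ≈ 1.000000.
Is 1 < 1? NO.
Since the bound 1 is ≥ 1, the union bound is uninformative here; it does NOT by itself certify existence.

37·p = 1 ≈ 1.000000; existence NOT certified by the union bound.


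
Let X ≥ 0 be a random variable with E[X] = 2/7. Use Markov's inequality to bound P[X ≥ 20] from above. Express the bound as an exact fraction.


μ = E[X] = 2/7, a = 20.
Markov: P[X ≥ 20] ≤ μ/a = (2/7)/20 = 1/70.
Numerically: ≈ 0.0143.
(Since a = 20 > μ = 0.2857, the bound 1/70 is < 1 and informative.)

P[X ≥ 20] ≤ 1/70 ≈ 0.0143.


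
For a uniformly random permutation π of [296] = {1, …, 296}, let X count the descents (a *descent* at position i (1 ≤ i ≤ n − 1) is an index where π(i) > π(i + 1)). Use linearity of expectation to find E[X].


Write X = Σ X_I over i = 1, …, 295, with X_I the indicator of one descent.
There are 295 indicators.
For each fixed i, the pair (π(i), π(i+1)) is a uniformly random ordered pair of distinct values from {1, …, 296}; by symmetry P[π(i) > π(i+1)] = 1/2.
By linearity: E[X] = 295 · (1/2) = (296 − 1) · (1/2) = 295/2 ≈ 147.500.

E[X] = 295/2 = 147.500.


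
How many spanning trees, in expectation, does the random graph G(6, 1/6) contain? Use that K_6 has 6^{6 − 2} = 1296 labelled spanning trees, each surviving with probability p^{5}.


K_6 has 6^{6 − 2} = 1296 labelled spanning trees.
For each such spanning tree H, let X_H = 1 if all 5 edges of H are present in G. Then P[X_H = 1] = p^{5} = (1/6)^{5} = 1/7776.
Summing the indicators: E[X] = Σ_H E[X_H] = 1296 · p^{5} = 1296 · 1/7776 = 1/6.
Numerically: E[X] ≈ 0.1667.

E[X] = 1296 · (1/6)^{5} = 1/6 ≈ 0.1667.


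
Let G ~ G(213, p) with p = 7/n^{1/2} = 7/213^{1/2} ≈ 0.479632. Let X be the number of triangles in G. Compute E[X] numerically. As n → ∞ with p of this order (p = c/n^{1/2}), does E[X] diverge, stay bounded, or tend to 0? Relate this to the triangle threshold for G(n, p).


Number of potential triangles: C(213, 3) = 1587986.
Each occurs with probability p³ ≈ (0.479632)³ ≈ 1.10337900e-01.
By linearity: E[X] = C(213, 3)·p³ ≈ 1587986 · 1.10337900e-01 ≈ 175215.040820.
Since α = 1/2 < 1, p = c/n^{1/2} ≫ 1/n is above the triangle threshold p ~ 1/n. Asymptotically E[X] ~ (c³/6)·n^{3(1−α)} = (7³/6)·n^{1.5} → ∞; triangles are abundant w.h.p.

E[X] ≈ 175215.040820; in regime p = Θ(1/n^{1/2}) E[X] diverges (above the triangle threshold p ~ 1/n).


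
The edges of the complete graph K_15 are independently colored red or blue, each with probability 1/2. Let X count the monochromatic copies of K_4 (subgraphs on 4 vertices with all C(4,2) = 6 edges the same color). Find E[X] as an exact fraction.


Let X = Σ_S X_S over the C(15, 4) = 1365 subsets S of size 4, where X_S = 1 if the K_4 on S is monochromatic.
For a fixed S, the K_4 on S has C(4, 2) = 6 edges. P[all 6 edges red] = (1/2)^6, and likewise for blue, so P[monochromatic] = 2·(1/2)^6 = 2^{1 − 6} = 1/32.
Summing: E[X] = C(15, 4) · 2^{1 − 6} = 1365 · 1/32 = 1365/32.
Numerically: E[X] ≈ 42.656.

E[X] = C(15,4)·2^(1−C(4,2)) = 1365/32 ≈ 42.656.


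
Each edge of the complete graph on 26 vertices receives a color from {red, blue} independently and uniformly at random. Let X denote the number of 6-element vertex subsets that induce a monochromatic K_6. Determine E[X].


Let X = Σ_S X_S over the C(26, 6) = 230230 subsets S of size 6, where X_S = 1 if the K_6 on S is monochromatic.
For a fixed S, the K_6 on S has C(6, 2) = 15 edges. P[all 15 edges red] = (1/2)^15, and likewise for blue, so P[monochromatic] = 2·(1/2)^15 = 2^{1 − 15} = 1/16384.
Summing: E[X] = C(26, 6) · 2^{1 − 15} = 230230 · 1/16384 = 115115/8192.
Numerically: E[X] ≈ 14.052124.

E[X] = C(26,6)·2^(1−C(6,2)) = 115115/8192 ≈ 14.052124.


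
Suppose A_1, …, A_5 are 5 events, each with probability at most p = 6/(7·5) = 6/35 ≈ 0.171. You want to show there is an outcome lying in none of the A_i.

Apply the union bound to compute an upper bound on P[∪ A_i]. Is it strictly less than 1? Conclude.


Union bound: P[∪_{i=1}^{5} A_i] ≤ Σ_i P[A_i] ≤ 5·p = 5·(6/35) = 6/7.
Numerically: 6/7 ≈ 0.857.
Is 6/7 < 1? YES.
Since P[∪ A_i] ≤ 6/7 < 1, the complement has P[∩ A_i^c] ≥ 1 − 6/7 = 1/7 > 0, so some outcome avoids every A_i.

5·p = 6/7 ≈ 0.857; existence CERTIFIED by the union bound.


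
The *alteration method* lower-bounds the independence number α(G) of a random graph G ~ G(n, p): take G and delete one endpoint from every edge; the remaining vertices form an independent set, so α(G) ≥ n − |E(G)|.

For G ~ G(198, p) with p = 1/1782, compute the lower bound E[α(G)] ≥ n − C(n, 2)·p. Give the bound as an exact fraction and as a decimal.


E[|E(G)|] = C(198, 2)·p = 19503 · (1/1782) = 197/18.
E[α(G)] ≥ n − E[|E(G)|] = 198 − 197/18 = 3367/18.
Numerically: ≈ 187.056.
(This is only a lower bound; the true E[α(G)] may be larger.)

E[α(G)] ≥ 3367/18 ≈ 187.056.


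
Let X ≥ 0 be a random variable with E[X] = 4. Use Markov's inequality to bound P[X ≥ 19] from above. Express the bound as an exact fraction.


μ = E[X] = 4, a = 19.
Markov: P[X ≥ 19] ≤ μ/a = (4)/19 = 4/19.
Numerically: ≈ 0.21053.
(Since a = 19 > μ = 4.00000, the bound 4/19 is < 1 and informative.)

P[X ≥ 19] ≤ 4/19 ≈ 0.21053.


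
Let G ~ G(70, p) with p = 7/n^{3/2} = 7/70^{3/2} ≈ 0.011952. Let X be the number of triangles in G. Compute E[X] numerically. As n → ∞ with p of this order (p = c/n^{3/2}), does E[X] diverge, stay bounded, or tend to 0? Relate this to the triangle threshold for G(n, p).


Number of potential triangles: C(70, 3) = 54740.
Each occurs with probability p³ ≈ (0.011952)³ ≈ 1.7074694e-06.
By linearity: E[X] = C(70, 3)·p³ ≈ 54740 · 1.7074694e-06 ≈ 0.09347.
Since α = 3/2 > 1, p = c/n^{3/2} = o(1/n) is below the triangle threshold p ~ 1/n. Asymptotically E[X] ~ (c³/6)·n^{3(1−α)} = (7³/6)·n^{-1.5} → 0, so by Markov's inequality G has no triangles w.h.p.

E[X] ≈ 0.09347; in regime p = Θ(1/n^{3/2}) E[X] tends to 0 (below the triangle threshold p ~ 1/n).


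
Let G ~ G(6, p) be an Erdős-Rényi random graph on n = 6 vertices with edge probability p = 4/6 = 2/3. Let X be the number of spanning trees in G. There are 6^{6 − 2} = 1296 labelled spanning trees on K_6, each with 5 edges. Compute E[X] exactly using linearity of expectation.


K_6 has 6^{6 − 2} = 1296 labelled spanning trees.
For each such spanning tree H, let X_H = 1 if all 5 edges of H are present in G. Then P[X_H = 1] = p^{5} = (2/3)^{5} = 32/243.
By linearity of expectation: E[X] = Σ_H E[X_H] = 1296 · p^{5} = 1296 · 32/243 = 512/3.
Numerically: E[X] ≈ 170.7.

E[X] = 1296 · (2/3)^{5} = 512/3 ≈ 170.7.


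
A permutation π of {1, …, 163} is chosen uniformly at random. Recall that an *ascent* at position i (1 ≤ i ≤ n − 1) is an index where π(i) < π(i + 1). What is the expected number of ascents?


Write X = Σ X_I over i = 1, …, 162, with X_I the indicator of one ascent.
There are 162 indicators.
For each fixed i, the pair (π(i), π(i+1)) is a uniformly random ordered pair of distinct values from {1, …, 163}; by symmetry P[π(i) < π(i+1)] = 1/2.
By linearity: E[X] = 162 · (1/2) = (163 − 1) · (1/2) = 81 ≈ 81.00000.

E[X] = 81 = 81.00000.


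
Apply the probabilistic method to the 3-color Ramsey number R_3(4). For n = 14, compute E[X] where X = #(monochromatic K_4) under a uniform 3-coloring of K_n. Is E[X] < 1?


E[X] = C(14, 4) · 3^{1 − 6} = 1001 · 3^{−5} = 1001/243.
As a reduced fraction: E[X] = 1001/243 ≈ 4.1193.
Is E[X] < 1? NO.
Since E[X] ≥ 1, the first-moment bound is inconclusive at n = 14; it does NOT by itself certify R_3(4) > 14.

E[X] = 1001/243 ≈ 4.1193; E[X] ≥ 1; first-moment method inconclusive here.


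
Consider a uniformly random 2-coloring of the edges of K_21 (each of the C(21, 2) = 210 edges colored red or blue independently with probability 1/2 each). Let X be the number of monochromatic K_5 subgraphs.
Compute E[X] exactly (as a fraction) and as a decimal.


Let X = Σ_S X_S over the C(21, 5) = 20349 subsets S of size 5, where X_S = 1 if the K_5 on S is monochromatic.
For a fixed S, the K_5 on S has C(5, 2) = 10 edges. P[all 10 edges red] = (1/2)^10, and likewise for blue, so P[monochromatic] = 2·(1/2)^10 = 2^{1 − 10} = 1/512.
By linearity: E[X] = C(21, 5) · 2^{1 − 10} = 20349 · 1/512 = 20349/512.
Numerically: E[X] ≈ 39.7441.

E[X] = C(21,5)·2^(1−C(5,2)) = 20349/512 ≈ 39.7441.


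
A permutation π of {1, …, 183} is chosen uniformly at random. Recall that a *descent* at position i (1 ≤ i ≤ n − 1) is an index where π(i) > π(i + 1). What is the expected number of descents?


Write X = Σ X_I over i = 1, …, 182, with X_I the indicator of one descent.
There are 182 indicators.
For each fixed i, the pair (π(i), π(i+1)) is a uniformly random ordered pair of distinct values from {1, …, 183}; by symmetry P[π(i) > π(i+1)] = 1/2.
By linearity: E[X] = 182 · (1/2) = (183 − 1) · (1/2) = 91 ≈ 91.00000.

E[X] = 91 = 91.00000.


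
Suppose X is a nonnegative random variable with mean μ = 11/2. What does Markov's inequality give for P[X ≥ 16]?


μ = E[X] = 11/2, a = 16.
Markov: P[X ≥ 16] ≤ μ/a = (11/2)/16 = 11/32.
Numerically: ≈ 0.34375.
(Since a = 16 > μ = 5.50000, the bound 11/32 is < 1 and informative.)

P[X ≥ 16] ≤ 11/32 ≈ 0.34375.


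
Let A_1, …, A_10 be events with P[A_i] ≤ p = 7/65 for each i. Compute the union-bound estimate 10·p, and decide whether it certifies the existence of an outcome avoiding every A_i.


Union bound: P[∪_{i=1}^{10} A_i] ≤ Σ_i P[A_i] ≤ 10·p = 10·(7/65) = 14/13.
Numerically: 14/13 ≈ 1.07692.
Is 14/13 < 1? NO.
Since the bound 14/13 is ≥ 1, the union bound is uninformative here; it does NOT by itself certify existence.

10·p = 14/13 ≈ 1.07692; existence NOT certified by the union bound.


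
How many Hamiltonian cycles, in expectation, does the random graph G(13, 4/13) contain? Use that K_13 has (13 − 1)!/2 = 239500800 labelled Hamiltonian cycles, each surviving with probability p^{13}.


K_13 has (13 − 1)!/2 = 239500800 labelled Hamiltonian cycles.
For each such Hamiltonian cycle H, let X_H = 1 if all 13 edges of H are present in G. Then P[X_H = 1] = p^{13} = (4/13)^{13} = 67108864/302875106592253.
By linearity: E[X] = Σ_H E[X_H] = 239500800 · p^{13} = 239500800 · 67108864/302875106592253 = 16072626615091200/302875106592253.
Numerically: E[X] ≈ 53.07.

E[X] = 239500800 · (4/13)^{13} = 16072626615091200/302875106592253 ≈ 53.07.


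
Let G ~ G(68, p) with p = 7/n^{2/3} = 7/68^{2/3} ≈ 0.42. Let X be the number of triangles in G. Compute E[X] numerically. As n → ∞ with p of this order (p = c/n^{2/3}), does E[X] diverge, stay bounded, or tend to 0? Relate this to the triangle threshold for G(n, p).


Number of potential triangles: C(68, 3) = 50116.
Each occurs with probability p³ ≈ (0.42)³ ≈ 7.41782e-02.
By linearity: E[X] = C(68, 3)·p³ ≈ 50116 · 7.41782e-02 ≈ 3717.515.
Since α = 2/3 < 1, p = c/n^{2/3} ≫ 1/n is above the triangle threshold p ~ 1/n. Asymptotically E[X] ~ (c³/6)·n^{3(1−α)} = (7³/6)·n^{1} → ∞; triangles are abundant w.h.p.

E[X] ≈ 3717.515; in regime p = Θ(1/n^{2/3}) E[X] diverges (above the triangle threshold p ~ 1/n).


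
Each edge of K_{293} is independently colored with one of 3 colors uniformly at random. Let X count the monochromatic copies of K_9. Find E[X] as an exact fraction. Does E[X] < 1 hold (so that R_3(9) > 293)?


E[X] = C(293, 9) · 3^{1 − 36} = 38740172144007620 · 3^{−35} = 38740172144007620/50031545098999707.
As a reduced fraction: E[X] = 38740172144007620/50031545098999707 ≈ 0.7743149.
Is E[X] < 1? YES.
Since E[X] < 1, there exists a 3-coloring of K_{293} with no monochromatic K_9; hence R_3(9) > 293.

E[X] = 38740172144007620/50031545098999707 ≈ 0.7743149; E[X] < 1, so R_3(9) > 293.


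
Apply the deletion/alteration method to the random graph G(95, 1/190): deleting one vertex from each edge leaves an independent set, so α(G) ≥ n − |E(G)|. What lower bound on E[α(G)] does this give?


E[|E(G)|] = C(95, 2)·p = 4465 · (1/190) = 47/2.
E[α(G)] ≥ n − E[|E(G)|] = 95 − 47/2 = 143/2.
Numerically: ≈ 71.50000.
(This is only a lower bound; the true E[α(G)] may be larger.)

E[α(G)] ≥ 143/2 ≈ 71.50000.


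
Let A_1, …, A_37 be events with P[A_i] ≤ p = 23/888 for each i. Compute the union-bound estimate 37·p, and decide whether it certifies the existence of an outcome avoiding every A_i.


Union bound: P[∪_{i=1}^{37} A_i] ≤ Σ_i P[A_i] ≤ 37·p = 37·(23/888) = 23/24.
Numerically: 23/24 ≈ 0.9583.
Is 23/24 < 1? YES.
Since P[∪ A_i] ≤ 23/24 < 1, the complement has P[∩ A_i^c] ≥ 1 − 23/24 = 1/24 > 0, so some outcome avoids every A_i.

37·p = 23/24 ≈ 0.9583; existence CERTIFIED by the union bound.


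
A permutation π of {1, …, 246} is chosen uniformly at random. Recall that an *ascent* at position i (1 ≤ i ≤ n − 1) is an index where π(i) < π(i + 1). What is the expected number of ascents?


Write X = Σ X_I over i = 1, …, 245, with X_I the indicator of one ascent.
There are 245 indicators.
For each fixed i, the pair (π(i), π(i+1)) is a uniformly random ordered pair of distinct values from {1, …, 246}; by symmetry P[π(i) < π(i+1)] = 1/2.
By linearity: E[X] = 245 · (1/2) = (246 − 1) · (1/2) = 245/2 ≈ 122.50000.

E[X] = 245/2 = 122.50000.


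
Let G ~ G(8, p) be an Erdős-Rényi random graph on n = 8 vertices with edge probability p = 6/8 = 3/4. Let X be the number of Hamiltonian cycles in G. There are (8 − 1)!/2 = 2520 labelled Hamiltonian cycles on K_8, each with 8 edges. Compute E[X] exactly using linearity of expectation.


K_8 has (8 − 1)!/2 = 2520 labelled Hamiltonian cycles.
For each such Hamiltonian cycle H, let X_H = 1 if all 8 edges of H are present in G. Then P[X_H = 1] = p^{8} = (3/4)^{8} = 6561/65536.
By linearity of expectation: E[X] = Σ_H E[X_H] = 2520 · p^{8} = 2520 · 6561/65536 = 2066715/8192.
Numerically: E[X] ≈ 252.28.

E[X] = 2520 · (3/4)^{8} = 2066715/8192 ≈ 252.28.


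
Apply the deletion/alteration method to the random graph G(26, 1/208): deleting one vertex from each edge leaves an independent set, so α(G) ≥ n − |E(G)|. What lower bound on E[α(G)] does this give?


E[|E(G)|] = C(26, 2)·p = 325 · (1/208) = 25/16.
E[α(G)] ≥ n − E[|E(G)|] = 26 − 25/16 = 391/16.
Numerically: ≈ 24.437500.
(This is only a lower bound; the true E[α(G)] may be larger.)

E[α(G)] ≥ 391/16 ≈ 24.437500.


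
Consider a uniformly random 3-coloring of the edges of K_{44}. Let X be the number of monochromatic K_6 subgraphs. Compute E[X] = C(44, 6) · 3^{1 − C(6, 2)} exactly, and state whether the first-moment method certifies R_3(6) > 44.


E[X] = C(44, 6) · 3^{1 − 15} = 7059052 · 3^{−14} = 7059052/4782969.
As a reduced fraction: E[X] = 7059052/4782969 ≈ 1.4758724.
Is E[X] < 1? NO.
Since E[X] ≥ 1, the first-moment bound is inconclusive at n = 44; it does NOT by itself certify R_3(6) > 44.

E[X] = 7059052/4782969 ≈ 1.4758724; E[X] ≥ 1; first-moment method inconclusive here.


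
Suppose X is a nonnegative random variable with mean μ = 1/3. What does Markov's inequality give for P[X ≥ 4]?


μ = E[X] = 1/3, a = 4.
Markov: P[X ≥ 4] ≤ μ/a = (1/3)/4 = 1/12.
Numerically: ≈ 0.08333.
(Since a = 4 > μ = 0.33333, the bound 1/12 is < 1 and informative.)

P[X ≥ 4] ≤ 1/12 ≈ 0.08333.


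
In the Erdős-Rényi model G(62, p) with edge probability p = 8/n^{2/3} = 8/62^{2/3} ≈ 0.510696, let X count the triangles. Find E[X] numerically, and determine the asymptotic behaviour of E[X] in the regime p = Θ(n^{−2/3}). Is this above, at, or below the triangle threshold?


Number of potential triangles: C(62, 3) = 37820.
Each occurs with probability p³ ≈ (0.510696)³ ≈ 1.33194589e-01.
By linearity: E[X] = C(62, 3)·p³ ≈ 37820 · 1.33194589e-01 ≈ 5037.419355.
Since α = 2/3 < 1, p = c/n^{2/3} ≫ 1/n is above the triangle threshold p ~ 1/n. Asymptotically E[X] ~ (c³/6)·n^{3(1−α)} = (8³/6)·n^{1} → ∞; triangles are abundant w.h.p.

E[X] ≈ 5037.419355; in regime p = Θ(1/n^{2/3}) E[X] diverges (above the triangle threshold p ~ 1/n).


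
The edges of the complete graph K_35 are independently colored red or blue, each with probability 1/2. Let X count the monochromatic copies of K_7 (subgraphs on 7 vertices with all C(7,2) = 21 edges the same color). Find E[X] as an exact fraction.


Let X = Σ_S X_S over the C(35, 7) = 6724520 subsets S of size 7, where X_S = 1 if the K_7 on S is monochromatic.
For a fixed S, the K_7 on S has C(7, 2) = 21 edges. P[all 21 edges red] = (1/2)^21, and likewise for blue, so P[monochromatic] = 2·(1/2)^21 = 2^{1 − 21} = 1/1048576.
By linearity of expectation: E[X] = C(35, 7) · 2^{1 − 21} = 6724520 · 1/1048576 = 840565/131072.
Numerically: E[X] ≈ 6.413.

E[X] = C(35,7)·2^(1−C(7,2)) = 840565/131072 ≈ 6.413.


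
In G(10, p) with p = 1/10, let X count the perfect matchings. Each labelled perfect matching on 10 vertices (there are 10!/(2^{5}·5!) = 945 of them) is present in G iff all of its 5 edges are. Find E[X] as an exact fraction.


K_10 has 10!/(2^{5}·5!) = 945 labelled perfect matchings.
For each such perfect matching H, let X_H = 1 if all 5 edges of H are present in G. Then P[X_H = 1] = p^{5} = (1/10)^{5} = 1/100000.
By linearity of expectation: E[X] = Σ_H E[X_H] = 945 · p^{5} = 945 · 1/100000 = 189/20000.
Numerically: E[X] ≈ 0.00945.

E[X] = 945 · (1/10)^{5} = 189/20000 ≈ 0.00945.


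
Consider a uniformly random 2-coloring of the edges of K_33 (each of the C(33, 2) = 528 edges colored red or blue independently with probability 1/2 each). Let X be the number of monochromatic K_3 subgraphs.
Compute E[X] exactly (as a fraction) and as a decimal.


Let X = Σ_S X_S over the C(33, 3) = 5456 subsets S of size 3, where X_S = 1 if the K_3 on S is monochromatic.
For a fixed S, the K_3 on S has C(3, 2) = 3 edges. P[all 3 edges red] = (1/2)^3, and likewise for blue, so P[monochromatic] = 2·(1/2)^3 = 2^{1 − 3} = 1/4.
Summing: E[X] = C(33, 3) · 2^{1 − 3} = 5456 · 1/4 = 1364.
Numerically: E[X] ≈ 1364.00000.

E[X] = C(33,3)·2^(1−C(3,2)) = 1364 ≈ 1364.00000.


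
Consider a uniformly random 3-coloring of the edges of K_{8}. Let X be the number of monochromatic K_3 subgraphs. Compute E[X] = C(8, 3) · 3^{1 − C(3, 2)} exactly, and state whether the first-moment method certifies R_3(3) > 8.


E[X] = C(8, 3) · 3^{1 − 3} = 56 · 3^{−2} = 56/9.
As a reduced fraction: E[X] = 56/9 ≈ 6.2222.
Is E[X] < 1? NO.
Since E[X] ≥ 1, the first-moment bound is inconclusive at n = 8; it does NOT by itself certify R_3(3) > 8.

E[X] = 56/9 ≈ 6.2222; E[X] ≥ 1; first-moment method inconclusive here.


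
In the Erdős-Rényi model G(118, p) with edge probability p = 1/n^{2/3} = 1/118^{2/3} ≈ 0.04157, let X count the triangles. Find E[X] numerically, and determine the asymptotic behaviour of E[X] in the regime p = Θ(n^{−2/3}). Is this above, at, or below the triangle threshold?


Number of potential triangles: C(118, 3) = 266916.
Each occurs with probability p³ ≈ (0.04157)³ ≈ 7.181844e-05.
By linearity: E[X] = C(118, 3)·p³ ≈ 266916 · 7.181844e-05 ≈ 19.1695.
Since α = 2/3 < 1, p = c/n^{2/3} ≫ 1/n is above the triangle threshold p ~ 1/n. Asymptotically E[X] ~ (c³/6)·n^{3(1−α)} = (1³/6)·n^{1} → ∞; triangles are abundant w.h.p.

E[X] ≈ 19.1695; in regime p = Θ(1/n^{2/3}) E[X] diverges (above the triangle threshold p ~ 1/n).


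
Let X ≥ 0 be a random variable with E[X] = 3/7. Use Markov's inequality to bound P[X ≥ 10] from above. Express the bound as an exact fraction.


μ = E[X] = 3/7, a = 10.
Markov: P[X ≥ 10] ≤ μ/a = (3/7)/10 = 3/70.
Numerically: ≈ 0.0429.
(Since a = 10 > μ = 0.4286, the bound 3/70 is < 1 and informative.)

P[X ≥ 10] ≤ 3/70 ≈ 0.0429.


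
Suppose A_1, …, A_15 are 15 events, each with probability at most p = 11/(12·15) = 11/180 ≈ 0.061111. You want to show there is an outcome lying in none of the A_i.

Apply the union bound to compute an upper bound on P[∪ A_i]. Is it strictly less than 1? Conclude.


Union bound: P[∪_{i=1}^{15} A_i] ≤ Σ_i P[A_i] ≤ 15·p = 15·(11/180) = 11/12.
Numerically: 11/12 ≈ 0.916667.
Is 11/12 < 1? YES.
Since P[∪ A_i] ≤ 11/12 < 1, the complement has P[∩ A_i^c] ≥ 1 − 11/12 = 1/12 > 0, so some outcome avoids every A_i.

15·p = 11/12 ≈ 0.916667; existence CERTIFIED by the union bound.


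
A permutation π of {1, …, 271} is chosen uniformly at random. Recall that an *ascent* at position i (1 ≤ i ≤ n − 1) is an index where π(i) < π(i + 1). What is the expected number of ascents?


Write X = Σ X_I over i = 1, …, 270, with X_I the indicator of one ascent.
There are 270 indicators.
For each fixed i, the pair (π(i), π(i+1)) is a uniformly random ordered pair of distinct values from {1, …, 271}; by symmetry P[π(i) < π(i+1)] = 1/2.
By linearity: E[X] = 270 · (1/2) = (271 − 1) · (1/2) = 135 ≈ 135.0000.

E[X] = 135 = 135.0000.


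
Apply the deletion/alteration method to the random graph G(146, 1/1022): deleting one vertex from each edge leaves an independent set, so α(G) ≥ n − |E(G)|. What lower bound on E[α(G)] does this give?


E[|E(G)|] = C(146, 2)·p = 10585 · (1/1022) = 145/14.
E[α(G)] ≥ n − E[|E(G)|] = 146 − 145/14 = 1899/14.
Numerically: ≈ 135.6429.
(This is only a lower bound; the true E[α(G)] may be larger.)

E[α(G)] ≥ 1899/14 ≈ 135.6429.


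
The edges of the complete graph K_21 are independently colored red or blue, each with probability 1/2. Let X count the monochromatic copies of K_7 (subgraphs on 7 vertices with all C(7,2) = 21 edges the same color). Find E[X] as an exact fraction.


Let X = Σ_S X_S over the C(21, 7) = 116280 subsets S of size 7, where X_S = 1 if the K_7 on S is monochromatic.
For a fixed S, the K_7 on S has C(7, 2) = 21 edges. P[all 21 edges red] = (1/2)^21, and likewise for blue, so P[monochromatic] = 2·(1/2)^21 = 2^{1 − 21} = 1/1048576.
Summing: E[X] = C(21, 7) · 2^{1 − 21} = 116280 · 1/1048576 = 14535/131072.
Numerically: E[X] ≈ 0.1109.

E[X] = C(21,7)·2^(1−C(7,2)) = 14535/131072 ≈ 0.1109.


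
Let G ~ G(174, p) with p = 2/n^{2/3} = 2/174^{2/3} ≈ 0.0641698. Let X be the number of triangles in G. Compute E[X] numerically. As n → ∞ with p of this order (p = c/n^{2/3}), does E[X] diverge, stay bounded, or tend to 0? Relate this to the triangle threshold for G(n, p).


Number of potential triangles: C(174, 3) = 862924.
Each occurs with probability p³ ≈ (0.0641698)³ ≈ 2.64235698e-04.
By linearity: E[X] = C(174, 3)·p³ ≈ 862924 · 2.64235698e-04 ≈ 228.015326.
Since α = 2/3 < 1, p = c/n^{2/3} ≫ 1/n is above the triangle threshold p ~ 1/n. Asymptotically E[X] ~ (c³/6)·n^{3(1−α)} = (2³/6)·n^{1} → ∞; triangles are abundant w.h.p.

E[X] ≈ 228.015326; in regime p = Θ(1/n^{2/3}) E[X] diverges (above the triangle threshold p ~ 1/n).


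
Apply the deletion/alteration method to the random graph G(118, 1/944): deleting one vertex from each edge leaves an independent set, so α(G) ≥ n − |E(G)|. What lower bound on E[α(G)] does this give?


E[|E(G)|] = C(118, 2)·p = 6903 · (1/944) = 117/16.
E[α(G)] ≥ n − E[|E(G)|] = 118 − 117/16 = 1771/16.
Numerically: ≈ 110.688.
(This is only a lower bound; the true E[α(G)] may be larger.)

E[α(G)] ≥ 1771/16 ≈ 110.688.


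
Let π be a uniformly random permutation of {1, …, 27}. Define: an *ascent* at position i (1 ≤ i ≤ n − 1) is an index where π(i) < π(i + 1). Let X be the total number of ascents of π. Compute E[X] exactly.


Write X = Σ X_I over i = 1, …, 26, with X_I the indicator of one ascent.
There are 26 indicators.
For each fixed i, the pair (π(i), π(i+1)) is a uniformly random ordered pair of distinct values from {1, …, 27}; by symmetry P[π(i) < π(i+1)] = 1/2.
By linearity: E[X] = 26 · (1/2) = (27 − 1) · (1/2) = 13 ≈ 13.000.

E[X] = 13 = 13.000.


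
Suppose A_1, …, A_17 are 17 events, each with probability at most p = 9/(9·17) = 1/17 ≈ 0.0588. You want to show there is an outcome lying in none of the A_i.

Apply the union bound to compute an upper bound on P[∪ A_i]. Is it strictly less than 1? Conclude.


Union bound: P[∪_{i=1}^{17} A_i] ≤ Σ_i P[A_i] ≤ 17·p = 17·(1/17) = 1.
Numerically: 1 ≈ 1.0000.
Is 1 < 1? NO.
Since the bound 1 is ≥ 1, the union bound is uninformative here; it does NOT by itself certify existence.

17·p = 1 ≈ 1.0000; existence NOT certified by the union bound.


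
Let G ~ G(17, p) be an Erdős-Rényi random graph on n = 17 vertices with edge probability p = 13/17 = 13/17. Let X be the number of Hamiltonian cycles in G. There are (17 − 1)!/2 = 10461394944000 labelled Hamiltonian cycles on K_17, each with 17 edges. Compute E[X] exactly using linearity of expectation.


K_17 has (17 − 1)!/2 = 10461394944000 labelled Hamiltonian cycles.
For each such Hamiltonian cycle H, let X_H = 1 if all 17 edges of H are present in G. Then P[X_H = 1] = p^{17} = (13/17)^{17} = 8650415919381337933/827240261886336764177.
By linearity: E[X] = Σ_H E[X_H] = 10461394944000 · p^{17} = 10461394944000 · 8650415919381337933/827240261886336764177 = 90495417362513040260241610752000/827240261886336764177.
Numerically: E[X] ≈ 1.094e+11.

E[X] = 10461394944000 · (13/17)^{17} = 90495417362513040260241610752000/827240261886336764177 ≈ 1.094e+11.


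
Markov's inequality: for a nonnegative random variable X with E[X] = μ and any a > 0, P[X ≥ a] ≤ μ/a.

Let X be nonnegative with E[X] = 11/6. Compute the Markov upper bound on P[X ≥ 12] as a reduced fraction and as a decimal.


μ = E[X] = 11/6, a = 12.
Markov: P[X ≥ 12] ≤ μ/a = (11/6)/12 = 11/72.
Numerically: ≈ 0.1528.
(Since a = 12 > μ = 1.8333, the bound 11/72 is < 1 and informative.)

P[X ≥ 12] ≤ 11/72 ≈ 0.1528.


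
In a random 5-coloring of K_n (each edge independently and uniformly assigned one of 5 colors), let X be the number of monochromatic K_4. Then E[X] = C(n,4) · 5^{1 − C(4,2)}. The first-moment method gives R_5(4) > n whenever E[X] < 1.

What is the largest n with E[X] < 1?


We need C(n, 4) · 5^{1 − 6} < 1, i.e. C(n, 4) < 5^{6 − 1} = 3125.
Check values of n near the boundary:
  n = 16: C(16, 4) = 1820; 1820 < 3125? YES
  n = 17: C(17, 4) = 2380; 2380 < 3125? YES
  n = 18: C(18, 4) = 3060; 3060 < 3125? YES
  n = 19: C(19, 4) = 3876; 3876 < 3125? NO
  n = 20: C(20, 4) = 4845; 4845 < 3125? NO
  n = 21: C(21, 4) = 5985; 5985 < 3125? NO
The largest n with C(n, 4) < 3125 is n = 18 (where E[X] = 612/625 ≈ 0.9792). Hence R_5(4) > 18, i.e. R_5(4) ≥ 19.

Largest n = 18; hence R_5(4) > 18.


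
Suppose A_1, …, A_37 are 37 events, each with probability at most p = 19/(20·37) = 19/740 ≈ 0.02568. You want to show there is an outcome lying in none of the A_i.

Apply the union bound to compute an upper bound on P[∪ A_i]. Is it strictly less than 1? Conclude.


Union bound: P[∪_{i=1}^{37} A_i] ≤ Σ_i P[A_i] ≤ 37·p = 37·(19/740) = 19/20.
Numerically: 19/20 ≈ 0.95000.
Is 19/20 < 1? YES.
Since P[∪ A_i] ≤ 19/20 < 1, the complement has P[∩ A_i^c] ≥ 1 − 19/20 = 1/20 > 0, so some outcome avoids every A_i.

37·p = 19/20 ≈ 0.95000; existence CERTIFIED by the union bound.


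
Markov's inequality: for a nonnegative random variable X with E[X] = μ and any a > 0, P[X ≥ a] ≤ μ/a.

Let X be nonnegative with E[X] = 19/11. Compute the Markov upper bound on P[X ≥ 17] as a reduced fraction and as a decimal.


μ = E[X] = 19/11, a = 17.
Markov: P[X ≥ 17] ≤ μ/a = (19/11)/17 = 19/187.
Numerically: ≈ 0.101604.
(Since a = 17 > μ = 1.727273, the bound 19/187 is < 1 and informative.)

P[X ≥ 17] ≤ 19/187 ≈ 0.101604.


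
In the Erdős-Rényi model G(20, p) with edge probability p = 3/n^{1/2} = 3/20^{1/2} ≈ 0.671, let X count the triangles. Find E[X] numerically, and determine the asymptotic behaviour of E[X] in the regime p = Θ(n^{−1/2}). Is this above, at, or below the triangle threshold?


Number of potential triangles: C(20, 3) = 1140.
Each occurs with probability p³ ≈ (0.671)³ ≈ 3.01869e-01.
By linearity: E[X] = C(20, 3)·p³ ≈ 1140 · 3.01869e-01 ≈ 344.131.
Since α = 1/2 < 1, p = c/n^{1/2} ≫ 1/n is above the triangle threshold p ~ 1/n. Asymptotically E[X] ~ (c³/6)·n^{3(1−α)} = (3³/6)·n^{1.5} → ∞; triangles are abundant w.h.p.

E[X] ≈ 344.131; in regime p = Θ(1/n^{1/2}) E[X] diverges (above the triangle threshold p ~ 1/n).


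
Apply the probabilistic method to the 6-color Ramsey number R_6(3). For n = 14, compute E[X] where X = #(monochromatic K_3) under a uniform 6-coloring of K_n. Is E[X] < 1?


E[X] = C(14, 3) · 6^{1 − 3} = 364 · 6^{−2} = 364/36.
As a reduced fraction: E[X] = 91/9 ≈ 10.11111.
Is E[X] < 1? NO.
Since E[X] ≥ 1, the first-moment bound is inconclusive at n = 14; it does NOT by itself certify R_6(3) > 14.

E[X] = 91/9 ≈ 10.11111; E[X] ≥ 1; first-moment method inconclusive here.


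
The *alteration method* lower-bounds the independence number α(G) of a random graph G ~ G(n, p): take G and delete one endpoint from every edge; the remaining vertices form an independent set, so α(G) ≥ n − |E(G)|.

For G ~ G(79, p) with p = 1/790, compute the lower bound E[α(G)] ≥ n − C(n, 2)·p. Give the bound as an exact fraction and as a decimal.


E[|E(G)|] = C(79, 2)·p = 3081 · (1/790) = 39/10.
E[α(G)] ≥ n − E[|E(G)|] = 79 − 39/10 = 751/10.
Numerically: ≈ 75.10000.
(This is only a lower bound; the true E[α(G)] may be larger.)

E[α(G)] ≥ 751/10 ≈ 75.10000.


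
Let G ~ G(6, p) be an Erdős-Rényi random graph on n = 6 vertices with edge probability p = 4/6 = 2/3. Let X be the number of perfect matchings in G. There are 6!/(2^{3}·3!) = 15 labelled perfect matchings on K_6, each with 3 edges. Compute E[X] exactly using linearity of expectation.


K_6 has 6!/(2^{3}·3!) = 15 labelled perfect matchings.
For each such perfect matching H, let X_H = 1 if all 3 edges of H are present in G. Then P[X_H = 1] = p^{3} = (2/3)^{3} = 8/27.
By linearity: E[X] = Σ_H E[X_H] = 15 · p^{3} = 15 · 8/27 = 40/9.
Numerically: E[X] ≈ 4.44444.

E[X] = 15 · (2/3)^{3} = 40/9 ≈ 4.44444.


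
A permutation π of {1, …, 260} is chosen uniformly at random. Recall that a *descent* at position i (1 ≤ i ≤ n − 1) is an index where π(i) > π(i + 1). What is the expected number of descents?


Write X = Σ X_I over i = 1, …, 259, with X_I the indicator of one descent.
There are 259 indicators.
For each fixed i, the pair (π(i), π(i+1)) is a uniformly random ordered pair of distinct values from {1, …, 260}; by symmetry P[π(i) > π(i+1)] = 1/2.
By linearity: E[X] = 259 · (1/2) = (260 − 1) · (1/2) = 259/2 ≈ 129.50000.

E[X] = 259/2 = 129.50000.


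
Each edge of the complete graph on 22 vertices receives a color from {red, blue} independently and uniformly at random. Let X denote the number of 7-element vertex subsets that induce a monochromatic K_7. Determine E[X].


Let X = Σ_S X_S over the C(22, 7) = 170544 subsets S of size 7, where X_S = 1 if the K_7 on S is monochromatic.
For a fixed S, the K_7 on S has C(7, 2) = 21 edges. P[all 21 edges red] = (1/2)^21, and likewise for blue, so P[monochromatic] = 2·(1/2)^21 = 2^{1 − 21} = 1/1048576.
By linearity of expectation: E[X] = C(22, 7) · 2^{1 − 21} = 170544 · 1/1048576 = 10659/65536.
Numerically: E[X] ≈ 0.163.

E[X] = C(22,7)·2^(1−C(7,2)) = 10659/65536 ≈ 0.163.


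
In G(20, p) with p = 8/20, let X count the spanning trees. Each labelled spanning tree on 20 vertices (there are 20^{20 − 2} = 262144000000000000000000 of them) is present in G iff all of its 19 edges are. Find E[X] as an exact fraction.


K_20 has 20^{20 − 2} = 262144000000000000000000 labelled spanning trees.
For each such spanning tree H, let X_H = 1 if all 19 edges of H are present in G. Then P[X_H = 1] = p^{19} = (2/5)^{19} = 524288/19073486328125.
By linearity: E[X] = Σ_H E[X_H] = 262144000000000000000000 · p^{19} = 262144000000000000000000 · 524288/19073486328125 = 36028797018963968/5.
Numerically: E[X] ≈ 7.206e+15.

E[X] = 262144000000000000000000 · (2/5)^{19} = 36028797018963968/5 ≈ 7.206e+15.


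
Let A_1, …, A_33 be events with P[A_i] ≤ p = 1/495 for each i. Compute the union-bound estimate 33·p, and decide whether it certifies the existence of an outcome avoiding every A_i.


Union bound: P[∪_{i=1}^{33} A_i] ≤ Σ_i P[A_i] ≤ 33·p = 33·(1/495) = 1/15.
Numerically: 1/15 ≈ 0.06667.
Is 1/15 < 1? YES.
Since P[∪ A_i] ≤ 1/15 < 1, the complement has P[∩ A_i^c] ≥ 1 − 1/15 = 14/15 > 0, so some outcome avoids every A_i.

33·p = 1/15 ≈ 0.06667; existence CERTIFIED by the union bound.


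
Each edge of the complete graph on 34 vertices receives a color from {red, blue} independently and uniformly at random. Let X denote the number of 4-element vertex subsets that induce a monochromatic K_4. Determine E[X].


Let X = Σ_S X_S over the C(34, 4) = 46376 subsets S of size 4, where X_S = 1 if the K_4 on S is monochromatic.
For a fixed S, the K_4 on S has C(4, 2) = 6 edges. P[all 6 edges red] = (1/2)^6, and likewise for blue, so P[monochromatic] = 2·(1/2)^6 = 2^{1 − 6} = 1/32.
By linearity: E[X] = C(34, 4) · 2^{1 − 6} = 46376 · 1/32 = 5797/4.
Numerically: E[X] ≈ 1449.25000.

E[X] = C(34,4)·2^(1−C(4,2)) = 5797/4 ≈ 1449.25000.
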